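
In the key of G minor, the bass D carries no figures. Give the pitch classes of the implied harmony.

An unfigured bass implies 5/3.
A third above D in this key is F.
A fifth above D in this key is A.
Together with the bass D, this spells D minor in root position.

D, F, A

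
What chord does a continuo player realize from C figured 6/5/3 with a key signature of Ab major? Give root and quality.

Ab major seventh

The figures 6/5/3 indicate a seventh chord in first inversion.
In first inversion the root lies a sixth above the bass: a sixth above C in Ab major is Ab.
The chord tones are C, Eb, G, Ab, giving Ab major seventh.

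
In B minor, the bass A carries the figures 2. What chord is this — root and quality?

The figures 2 indicate a seventh chord in third inversion.
In third inversion the root lies a second above the bass: a second above A in B minor is B.
The chord tones are A, B, D, F#, giving B minor seventh.

B minor seventh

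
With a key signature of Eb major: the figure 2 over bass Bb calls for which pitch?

Counting 1 letter step above Bb lands on C; in Eb major, that letter is C.

C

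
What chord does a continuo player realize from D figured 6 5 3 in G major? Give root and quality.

The figures 6 5 3 indicate a seventh chord in first inversion.
In first inversion the root lies a sixth above the bass: a sixth above D in G major is B.
The chord tones are D, F#, A, B, giving B minor seventh.

B minor seventh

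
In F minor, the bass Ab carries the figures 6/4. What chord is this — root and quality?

Db major

The figures 6/4 indicate a triad in second inversion.
In second inversion the root lies a fourth above the bass: a fourth above Ab in F minor is Db.
The chord tones are Ab, Db, F, giving Db major.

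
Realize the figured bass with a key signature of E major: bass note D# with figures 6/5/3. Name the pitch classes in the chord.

A third above D# in this key is F#.
A fifth above D# in this key is A.
A sixth above D# in this key is B.
Together with the bass D#, this spells B dominant seventh in first inversion.

D#, F#, A, B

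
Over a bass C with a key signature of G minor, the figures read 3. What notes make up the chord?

C, Eb, G

The written figures 3 are shorthand for 5/3: the 5 is implied.
A third above C in this key is Eb.
A fifth above C in this key is G.
Together with the bass C, this spells C minor in root position.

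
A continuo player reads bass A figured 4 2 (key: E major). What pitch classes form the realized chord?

A, B, D#, F#

The written figures 4 2 are shorthand for 6/4/2: the 6 is implied.
A second above A in this key is B.
A fourth above A in this key is D#.
A sixth above A in this key is F#.
Together with the bass A, this spells B dominant seventh in third inversion.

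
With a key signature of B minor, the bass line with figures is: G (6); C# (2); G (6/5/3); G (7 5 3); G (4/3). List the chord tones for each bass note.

G (6/3): G, B, E.
C# (6/4/2): C#, D, F#, A.
G (6/5/3): G, B, D, E.
G (7/5/3): G, B, D, F#.
G (6/4/3): G, B, C#, E.

G, B, E | C#, D, F#, A | G, B, D, E | G, B, D, F# | G, B, C#, E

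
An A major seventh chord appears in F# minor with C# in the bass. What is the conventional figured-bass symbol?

6/5

C# is the third of A major seventh, so the chord is in first inversion.
A seventh chord in first inversion is figured 6/5/3, conventionally abbreviated 6/5.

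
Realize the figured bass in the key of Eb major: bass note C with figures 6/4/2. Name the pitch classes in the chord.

C, D, F, Ab

A second above C in this key is D.
A fourth above C in this key is F.
A sixth above C in this key is Ab.
Together with the bass C, this spells D half-diminished seventh in third inversion.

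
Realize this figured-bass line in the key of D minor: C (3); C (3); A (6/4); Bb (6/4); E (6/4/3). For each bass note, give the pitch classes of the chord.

C, E, G | C, E, G | A, D, F | Bb, E, G | E, G, A, C

C (5/3): C, E, G.
C (5/3): C, E, G.
A (6/4): A, D, F.
Bb (6/4): Bb, E, G.
E (6/4/3): E, G, A, C.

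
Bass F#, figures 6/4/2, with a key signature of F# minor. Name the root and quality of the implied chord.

G# half-diminished seventh

The figures 6/4/2 indicate a seventh chord in third inversion.
In third inversion the root lies a second above the bass: a second above F# in F# minor is G#.
The chord tones are F#, G#, B, D, giving G# half-diminished seventh.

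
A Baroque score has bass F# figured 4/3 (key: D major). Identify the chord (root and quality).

The figures 4/3 indicate a seventh chord in second inversion.
In second inversion the root lies a fourth above the bass: a fourth above F# in D major is B.
The chord tones are F#, A, B, D, giving B minor seventh.

B minor seventh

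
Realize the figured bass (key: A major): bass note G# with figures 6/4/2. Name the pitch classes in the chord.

A second above G# in this key is A.
A fourth above G# in this key is C#.
A sixth above G# in this key is E.
Together with the bass G#, this spells A major seventh in third inversion.

G#, A, C#, E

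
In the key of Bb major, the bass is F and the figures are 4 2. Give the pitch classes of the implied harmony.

The written figures 4 2 are shorthand for 6/4/2: the 6 is implied.
A second above F in this key is G.
A fourth above F in this key is Bb.
A sixth above F in this key is D.
Together with the bass F, this spells G minor seventh in third inversion.

F, G, Bb, D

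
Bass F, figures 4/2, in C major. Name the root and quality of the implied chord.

The figures 4/2 indicate a seventh chord in third inversion.
In third inversion the root lies a second above the bass: a second above F in C major is G.
The chord tones are F, G, B, D, giving G dominant seventh.

G dominant seventh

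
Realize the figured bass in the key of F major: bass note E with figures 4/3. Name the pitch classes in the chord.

E, G, A, C

The written figures 4/3 are shorthand for 6/4/3: the 6 is implied.
A third above E in this key is G.
A fourth above E in this key is A.
A sixth above E in this key is C.
Together with the bass E, this spells A minor seventh in second inversion.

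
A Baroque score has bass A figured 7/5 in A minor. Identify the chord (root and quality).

A minor seventh

The figures 7/5 indicate a seventh chord in root position.
In root position the bass is the root, so the root is A.
The chord tones are A, C, E, G, giving A minor seventh.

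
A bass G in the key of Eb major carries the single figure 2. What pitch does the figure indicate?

Counting 1 letter step above G lands on A; in Eb major, that letter is Ab.

Ab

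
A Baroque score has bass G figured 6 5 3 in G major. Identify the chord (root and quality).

E minor seventh

The figures 6 5 3 indicate a seventh chord in first inversion.
In first inversion the root lies a sixth above the bass: a sixth above G in G major is E.
The chord tones are G, B, D, E, giving E minor seventh.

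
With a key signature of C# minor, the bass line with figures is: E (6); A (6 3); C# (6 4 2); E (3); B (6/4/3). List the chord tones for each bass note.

E (6/3): E, G#, C#.
A (6/3): A, C#, F#.
C# (6/4/2): C#, D#, F#, A.
E (5/3): E, G#, B.
B (6/4/3): B, D#, E, G#.

E, G#, C# | A, C#, F# | C#, D#, F#, A | E, G#, B | B, D#, E, G#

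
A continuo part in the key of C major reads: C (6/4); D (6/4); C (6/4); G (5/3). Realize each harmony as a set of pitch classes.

C (6/4): C, F, A.
D (6/4): D, G, B.
C (6/4): C, F, A.
G (5/3): G, B, D.

C, F, A | D, G, B | C, F, A | G, B, D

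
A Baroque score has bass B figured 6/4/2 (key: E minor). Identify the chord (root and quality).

C major seventh

The figures 6/4/2 indicate a seventh chord in third inversion.
In third inversion the root lies a second above the bass: a second above B in E minor is C.
The chord tones are B, C, E, G, giving C major seventh.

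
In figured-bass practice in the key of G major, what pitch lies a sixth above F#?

D

Counting 5 letter steps above F# lands on D; in G major, that letter is D.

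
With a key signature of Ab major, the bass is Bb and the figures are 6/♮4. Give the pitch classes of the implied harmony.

A fourth above Bb in this key is Eb, made natural (E) by the ♮ figure.
A sixth above Bb in this key is G.
Together with the bass Bb, this spells E diminished in second inversion.

Bb, E, G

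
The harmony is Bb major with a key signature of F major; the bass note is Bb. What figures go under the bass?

Bb is the root of Bb major, so the chord is in root position.
A triad in root position is figured 5/3, conventionally abbreviated (no figures — root-position triad).

no figures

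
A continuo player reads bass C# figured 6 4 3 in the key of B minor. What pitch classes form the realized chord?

A third above C# in this key is E.
A fourth above C# in this key is F#.
A sixth above C# in this key is A.
Together with the bass C#, this spells F# minor seventh in second inversion.

C#, E, F#, A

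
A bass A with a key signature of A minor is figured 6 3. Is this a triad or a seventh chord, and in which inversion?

Intervals of 6/3 above the bass form a triad; the bass is the third, so this is first inversion.

triad, first inversion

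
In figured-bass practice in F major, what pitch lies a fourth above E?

A

Counting 3 letter steps above E lands on A; in F major, that letter is A.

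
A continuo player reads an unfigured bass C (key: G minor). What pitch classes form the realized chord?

C, Eb, G

An unfigured bass implies 5/3.
A third above C in this key is Eb.
A fifth above C in this key is G.
Together with the bass C, this spells C minor in root position.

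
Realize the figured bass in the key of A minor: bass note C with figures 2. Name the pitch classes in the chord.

The written figures 2 are shorthand for 6/4/2: the 6/4 are implied.
A second above C in this key is D.
A fourth above C in this key is F.
A sixth above C in this key is A.
Together with the bass C, this spells D minor seventh in third inversion.

C, D, F, A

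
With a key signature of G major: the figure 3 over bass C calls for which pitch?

Counting 2 letter steps above C lands on E; in G major, that letter is E.

E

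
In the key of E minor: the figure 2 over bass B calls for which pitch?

C

Counting 1 letter step above B lands on C; in E minor, that letter is C.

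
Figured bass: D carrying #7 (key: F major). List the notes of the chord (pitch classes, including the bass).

D, F, A, C#

The written figures #7 are shorthand for 7/5/3: the 5/3 are implied.
A third above D in this key is F.
A fifth above D in this key is A.
A seventh above D in this key is C, raised to C# by the sharp.
Together with the bass D, this spells D minor-major seventh in root position.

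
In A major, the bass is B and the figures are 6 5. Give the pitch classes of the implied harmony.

The written figures 6 5 are shorthand for 6/5/3: the 3 is implied.
A third above B in this key is D.
A fifth above B in this key is F#.
A sixth above B in this key is G#.
Together with the bass B, this spells G# half-diminished seventh in first inversion.

B, D, F#, G#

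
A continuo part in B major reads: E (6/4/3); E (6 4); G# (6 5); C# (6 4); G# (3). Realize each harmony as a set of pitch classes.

E, G#, A#, C# | E, A#, C# | G#, B, D#, E | C#, F#, A# | G#, B, D#

E (6/4/3): E, G#, A#, C#.
E (6/4): E, A#, C#.
G# (6/5/3): G#, B, D#, E.
C# (6/4): C#, F#, A#.
G# (5/3): G#, B, D#.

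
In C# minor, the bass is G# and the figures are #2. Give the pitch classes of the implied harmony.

G#, A#, C#, E

The written figures #2 are shorthand for 6/4/2: the 6/4 are implied.
A second above G# in this key is A, raised to A# by the sharp.
A fourth above G# in this key is C#.
A sixth above G# in this key is E.
Together with the bass G#, this spells A# half-diminished seventh in third inversion.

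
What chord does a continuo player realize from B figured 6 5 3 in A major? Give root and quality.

The figures 6 5 3 indicate a seventh chord in first inversion.
In first inversion the root lies a sixth above the bass: a sixth above B in A major is G#.
The chord tones are B, D, F#, G#, giving G# half-diminished seventh.

G# half-diminished seventh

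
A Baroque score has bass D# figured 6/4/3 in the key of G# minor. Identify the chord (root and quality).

The figures 6/4/3 indicate a seventh chord in second inversion.
In second inversion the root lies a fourth above the bass: a fourth above D# in G# minor is G#.
The chord tones are D#, F#, G#, B, giving G# minor seventh.

G# minor seventh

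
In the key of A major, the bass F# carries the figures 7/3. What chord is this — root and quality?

F# minor seventh

The figures 7/3 indicate a seventh chord in root position.
In root position the bass is the root, so the root is F#.
The chord tones are F#, A, C#, E, giving F# minor seventh.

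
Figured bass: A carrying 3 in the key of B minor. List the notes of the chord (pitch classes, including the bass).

A, C#, E

The written figures 3 are shorthand for 5/3: the 5 is implied.
A third above A in this key is C#.
A fifth above A in this key is E.
Together with the bass A, this spells A major in root position.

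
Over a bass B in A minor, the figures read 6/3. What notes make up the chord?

B, D, G

A third above B in this key is D.
A sixth above B in this key is G.
Together with the bass B, this spells G major in first inversion.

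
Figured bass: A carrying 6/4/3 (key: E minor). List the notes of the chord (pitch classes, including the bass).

A, C, D, F#

A third above A in this key is C.
A fourth above A in this key is D.
A sixth above A in this key is F#.
Together with the bass A, this spells D dominant seventh in second inversion.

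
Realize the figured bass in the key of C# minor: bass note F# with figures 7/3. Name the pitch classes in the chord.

The written figures 7/3 are shorthand for 7/5/3: the 5 is implied.
A third above F# in this key is A.
A fifth above F# in this key is C#.
A seventh above F# in this key is E.
Together with the bass F#, this spells F# minor seventh in root position.

F#, A, C#, E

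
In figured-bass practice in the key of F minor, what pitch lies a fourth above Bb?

Eb

Counting 3 letter steps above Bb lands on E; in F minor, that letter is Eb.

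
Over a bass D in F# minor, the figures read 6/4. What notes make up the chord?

D, G#, B

A fourth above D in this key is G#.
A sixth above D in this key is B.
Together with the bass D, this spells G# diminished in second inversion.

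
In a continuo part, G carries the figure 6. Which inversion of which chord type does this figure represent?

triad, first inversion

6 is shorthand for 6/3.
Intervals of 6/3 above the bass form a triad; the bass is the third, so this is first inversion.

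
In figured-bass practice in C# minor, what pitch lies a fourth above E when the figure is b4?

Ab

Counting 3 letter steps above E lands on A; in C# minor, that letter is A.
The b4 figure lowers it a semitone, giving Ab.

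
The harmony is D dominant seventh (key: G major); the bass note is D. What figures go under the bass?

7

D is the root of D dominant seventh, so the chord is in root position.
A seventh chord in root position is figured 7/5/3, conventionally abbreviated 7.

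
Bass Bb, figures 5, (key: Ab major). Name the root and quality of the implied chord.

The figures 5 indicate a triad in root position.
In root position the bass is the root, so the root is Bb.
The chord tones are Bb, Db, F, giving Bb minor.

Bb minor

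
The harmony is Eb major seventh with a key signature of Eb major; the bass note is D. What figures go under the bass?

D is the seventh of Eb major seventh, so the chord is in third inversion.
A seventh chord in third inversion is figured 6/4/2, conventionally abbreviated 4/2.

4/2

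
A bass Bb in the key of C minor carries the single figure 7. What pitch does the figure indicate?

Ab

Counting 6 letter steps above Bb lands on A; in C minor, that letter is Ab.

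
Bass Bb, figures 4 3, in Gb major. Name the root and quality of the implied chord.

Eb minor seventh

The figures 4 3 indicate a seventh chord in second inversion.
In second inversion the root lies a fourth above the bass: a fourth above Bb in Gb major is Eb.
The chord tones are Bb, Db, Eb, Gb, giving Eb minor seventh.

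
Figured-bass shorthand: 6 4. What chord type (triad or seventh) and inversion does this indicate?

Intervals of 6/4 above the bass form a triad; the bass is the fifth, so this is second inversion.

triad, second inversion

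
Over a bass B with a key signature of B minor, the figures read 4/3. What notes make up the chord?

B, D, E, G

The written figures 4/3 are shorthand for 6/4/3: the 6 is implied.
A third above B in this key is D.
A fourth above B in this key is E.
A sixth above B in this key is G.
Together with the bass B, this spells E minor seventh in second inversion.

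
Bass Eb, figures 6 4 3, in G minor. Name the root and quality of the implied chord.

A half-diminished seventh

The figures 6 4 3 indicate a seventh chord in second inversion.
In second inversion the root lies a fourth above the bass: a fourth above Eb in G minor is A.
The chord tones are Eb, G, A, C, giving A half-diminished seventh.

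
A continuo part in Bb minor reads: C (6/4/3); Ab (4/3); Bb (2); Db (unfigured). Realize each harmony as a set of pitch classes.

C, Eb, F, Ab | Ab, C, Db, F | Bb, C, Eb, Gb | Db, F, Ab

C (6/4/3): C, Eb, F, Ab.
Ab (6/4/3): Ab, C, Db, F.
Bb (6/4/2): Bb, C, Eb, Gb.
Db (5/3): Db, F, Ab.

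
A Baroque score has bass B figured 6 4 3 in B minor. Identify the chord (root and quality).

The figures 6 4 3 indicate a seventh chord in second inversion.
In second inversion the root lies a fourth above the bass: a fourth above B in B minor is E.
The chord tones are B, D, E, G, giving E minor seventh.

E minor seventh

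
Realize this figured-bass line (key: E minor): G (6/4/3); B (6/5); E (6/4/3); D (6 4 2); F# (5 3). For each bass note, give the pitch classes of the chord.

G (6/4/3): G, B, C, E.
B (6/5/3): B, D, F#, G.
E (6/4/3): E, G, A, C.
D (6/4/2): D, E, G, B.
F# (5/3): F#, A, C.

G, B, C, E | B, D, F#, G | E, G, A, C | D, E, G, B | F#, A, C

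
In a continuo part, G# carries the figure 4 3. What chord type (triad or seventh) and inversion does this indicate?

4 3 is shorthand for 6/4/3.
Intervals of 6/4/3 above the bass form a seventh chord; the bass is the fifth, so this is second inversion.

seventh chord, second inversion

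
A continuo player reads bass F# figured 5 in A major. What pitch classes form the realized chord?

F#, A, C#

The written figures 5 are shorthand for 5/3: the 3 is implied.
A third above F# in this key is A.
A fifth above F# in this key is C#.
Together with the bass F#, this spells F# minor in root position.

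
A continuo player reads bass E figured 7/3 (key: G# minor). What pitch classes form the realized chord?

E, G#, B, D#

The written figures 7/3 are shorthand for 7/5/3: the 5 is implied.
A third above E in this key is G#.
A fifth above E in this key is B.
A seventh above E in this key is D#.
Together with the bass E, this spells E major seventh in root position.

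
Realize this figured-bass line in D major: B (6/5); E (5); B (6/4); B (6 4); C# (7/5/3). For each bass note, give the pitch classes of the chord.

B (6/5/3): B, D, F#, G.
E (5/3): E, G, B.
B (6/4): B, E, G.
B (6/4): B, E, G.
C# (7/5/3): C#, E, G, B.

B, D, F#, G | E, G, B | B, E, G | B, E, G | C#, E, G, B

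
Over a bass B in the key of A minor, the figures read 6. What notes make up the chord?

B, D, G

The written figures 6 are shorthand for 6/3: the 3 is implied.
A third above B in this key is D.
A sixth above B in this key is G.
Together with the bass B, this spells G major in first inversion.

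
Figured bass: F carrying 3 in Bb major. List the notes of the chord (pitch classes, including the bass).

F, A, C

The written figures 3 are shorthand for 5/3: the 5 is implied.
A third above F in this key is A.
A fifth above F in this key is C.
Together with the bass F, this spells F major in root position.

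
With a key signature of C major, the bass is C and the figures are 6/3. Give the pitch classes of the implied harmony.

C, E, A

A third above C in this key is E.
A sixth above C in this key is A.
Together with the bass C, this spells A minor in first inversion.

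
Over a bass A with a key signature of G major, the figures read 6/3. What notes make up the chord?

A third above A in this key is C.
A sixth above A in this key is F#.
Together with the bass A, this spells F# diminished in first inversion.

A, C, F#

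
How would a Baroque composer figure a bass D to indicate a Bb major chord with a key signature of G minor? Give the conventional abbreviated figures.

D is the third of Bb major, so the chord is in first inversion.
A triad in first inversion is figured 6/3, conventionally abbreviated 6.

6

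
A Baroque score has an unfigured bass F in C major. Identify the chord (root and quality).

F major

An unfigured bass indicates a triad in root position.
In root position the bass is the root, so the root is F.
The chord tones are F, A, C, giving F major.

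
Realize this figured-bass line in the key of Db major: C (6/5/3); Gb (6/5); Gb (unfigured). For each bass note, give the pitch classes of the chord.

C, Eb, Gb, Ab | Gb, Bb, Db, Eb | Gb, Bb, Db

C (6/5/3): C, Eb, Gb, Ab.
Gb (6/5/3): Gb, Bb, Db, Eb.
Gb (5/3): Gb, Bb, Db.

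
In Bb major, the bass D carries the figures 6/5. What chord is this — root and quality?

The figures 6/5 indicate a seventh chord in first inversion.
In first inversion the root lies a sixth above the bass: a sixth above D in Bb major is Bb.
The chord tones are D, F, A, Bb, giving Bb major seventh.

Bb major seventh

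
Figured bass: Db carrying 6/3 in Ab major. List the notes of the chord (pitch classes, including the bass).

A third above Db in this key is F.
A sixth above Db in this key is Bb.
Together with the bass Db, this spells Bb minor in first inversion.

Db, F, Bb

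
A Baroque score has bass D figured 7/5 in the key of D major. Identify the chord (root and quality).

D major seventh

The figures 7/5 indicate a seventh chord in root position.
In root position the bass is the root, so the root is D.
The chord tones are D, F#, A, C#, giving D major seventh.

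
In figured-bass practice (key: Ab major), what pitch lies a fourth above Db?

G

Counting 3 letter steps above Db lands on G; in Ab major, that letter is G.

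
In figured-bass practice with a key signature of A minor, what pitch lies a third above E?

G

Counting 2 letter steps above E lands on G; in A minor, that letter is G.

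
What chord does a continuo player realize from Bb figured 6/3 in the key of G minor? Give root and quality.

G minor

The figures 6/3 indicate a triad in first inversion.
In first inversion the root lies a sixth above the bass: a sixth above Bb in G minor is G.
The chord tones are Bb, D, G, giving G minor.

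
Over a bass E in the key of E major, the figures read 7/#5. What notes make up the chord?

The written figures 7/#5 are shorthand for 7/5/3: the 3 is implied.
A third above E in this key is G#.
A fifth above E in this key is B, raised to B# by the sharp.
A seventh above E in this key is D#.
Together with the bass E, this spells E augmented major seventh in root position.

E, G#, B#, D#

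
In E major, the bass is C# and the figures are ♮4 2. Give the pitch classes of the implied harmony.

C#, D#, F, A

The written figures ♮4 2 are shorthand for 6/4/2: the 6 is implied.
A second above C# in this key is D#.
A fourth above C# in this key is F#, made natural (F) by the ♮ figure.
A sixth above C# in this key is A.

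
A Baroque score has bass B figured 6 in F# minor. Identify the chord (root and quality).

The figures 6 indicate a triad in first inversion.
In first inversion the root lies a sixth above the bass: a sixth above B in F# minor is G#.
The chord tones are B, D, G#, giving G# diminished.

G# diminished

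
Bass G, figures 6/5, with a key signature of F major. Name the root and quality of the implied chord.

The figures 6/5 indicate a seventh chord in first inversion.
In first inversion the root lies a sixth above the bass: a sixth above G in F major is E.
The chord tones are G, Bb, D, E, giving E half-diminished seventh.

E half-diminished seventh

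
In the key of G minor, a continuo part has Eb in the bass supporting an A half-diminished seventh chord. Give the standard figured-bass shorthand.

Eb is the fifth of A half-diminished seventh, so the chord is in second inversion.
A seventh chord in second inversion is figured 6/4/3, conventionally abbreviated 4/3.

4/3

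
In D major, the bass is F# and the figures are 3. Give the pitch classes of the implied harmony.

The written figures 3 are shorthand for 5/3: the 5 is implied.
A third above F# in this key is A.
A fifth above F# in this key is C#.
Together with the bass F#, this spells F# minor in root position.

F#, A, C#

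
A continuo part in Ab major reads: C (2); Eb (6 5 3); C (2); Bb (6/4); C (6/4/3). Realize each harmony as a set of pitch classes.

C (6/4/2): C, Db, F, Ab.
Eb (6/5/3): Eb, G, Bb, C.
C (6/4/2): C, Db, F, Ab.
Bb (6/4): Bb, Eb, G.
C (6/4/3): C, Eb, F, Ab.

C, Db, F, Ab | Eb, G, Bb, C | C, Db, F, Ab | Bb, Eb, G | C, Eb, F, Ab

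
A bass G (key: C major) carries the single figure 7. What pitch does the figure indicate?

F

Counting 6 letter steps above G lands on F; in C major, that letter is F.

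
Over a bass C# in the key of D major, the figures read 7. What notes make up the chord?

The written figures 7 are shorthand for 7/5/3: the 5/3 are implied.
A third above C# in this key is E.
A fifth above C# in this key is G.
A seventh above C# in this key is B.
Together with the bass C#, this spells C# half-diminished seventh in root position.

C#, E, G, B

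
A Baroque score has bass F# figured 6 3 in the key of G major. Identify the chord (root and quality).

D major

The figures 6 3 indicate a triad in first inversion.
In first inversion the root lies a sixth above the bass: a sixth above F# in G major is D.
The chord tones are F#, A, D, giving D major.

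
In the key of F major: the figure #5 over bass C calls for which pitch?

G#

Counting 4 letter steps above C lands on G; in F major, that letter is G.
The #5 figure raises it a semitone, giving G#.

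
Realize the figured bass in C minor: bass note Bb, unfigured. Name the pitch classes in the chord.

Bb, D, F

An unfigured bass implies 5/3.
A third above Bb in this key is D.
A fifth above Bb in this key is F.
Together with the bass Bb, this spells Bb major in root position.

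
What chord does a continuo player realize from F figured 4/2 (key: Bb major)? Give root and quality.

The figures 4/2 indicate a seventh chord in third inversion.
In third inversion the root lies a second above the bass: a second above F in Bb major is G.
The chord tones are F, G, Bb, D, giving G minor seventh.

G minor seventh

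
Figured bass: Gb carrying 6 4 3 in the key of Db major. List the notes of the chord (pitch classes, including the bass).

A third above Gb in this key is Bb.
A fourth above Gb in this key is C.
A sixth above Gb in this key is Eb.
Together with the bass Gb, this spells C half-diminished seventh in second inversion.

Gb, Bb, C, Eb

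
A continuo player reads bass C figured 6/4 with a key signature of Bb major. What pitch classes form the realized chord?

A fourth above C in this key is F.
A sixth above C in this key is A.
Together with the bass C, this spells F major in second inversion.

C, F, A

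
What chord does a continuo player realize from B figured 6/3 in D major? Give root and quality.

The figures 6/3 indicate a triad in first inversion.
In first inversion the root lies a sixth above the bass: a sixth above B in D major is G.
The chord tones are B, D, G, giving G major.

G major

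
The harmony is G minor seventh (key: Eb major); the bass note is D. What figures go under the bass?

4/3

D is the fifth of G minor seventh, so the chord is in second inversion.
A seventh chord in second inversion is figured 6/4/3, conventionally abbreviated 4/3.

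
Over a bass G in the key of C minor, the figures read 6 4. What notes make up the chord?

G, C, Eb

A fourth above G in this key is C.
A sixth above G in this key is Eb.
Together with the bass G, this spells C minor in second inversion.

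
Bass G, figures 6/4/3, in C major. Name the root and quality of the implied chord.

The figures 6/4/3 indicate a seventh chord in second inversion.
In second inversion the root lies a fourth above the bass: a fourth above G in C major is C.
The chord tones are G, B, C, E, giving C major seventh.

C major seventh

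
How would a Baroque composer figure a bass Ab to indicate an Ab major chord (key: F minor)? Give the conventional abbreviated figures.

Ab is the root of Ab major, so the chord is in root position.
A triad in root position is figured 5/3, conventionally abbreviated (no figures — root-position triad).

no figures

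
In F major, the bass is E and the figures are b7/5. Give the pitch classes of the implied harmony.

The written figures b7/5 are shorthand for 7/5/3: the 3 is implied.
A third above E in this key is G.
A fifth above E in this key is Bb.
A seventh above E in this key is D, lowered to Db by the flat.
Together with the bass E, this spells E diminished seventh in root position.

E, G, Bb, Db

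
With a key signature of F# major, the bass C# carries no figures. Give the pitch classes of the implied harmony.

C#, E#, G#

An unfigured bass implies 5/3.
A third above C# in this key is E#.
A fifth above C# in this key is G#.
Together with the bass C#, this spells C# major in root position.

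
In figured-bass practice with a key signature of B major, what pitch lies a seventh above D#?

C#

Counting 6 letter steps above D# lands on C; in B major, that letter is C#.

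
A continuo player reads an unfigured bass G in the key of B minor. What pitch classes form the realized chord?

An unfigured bass implies 5/3.
A third above G in this key is B.
A fifth above G in this key is D.
Together with the bass G, this spells G major in root position.

G, B, D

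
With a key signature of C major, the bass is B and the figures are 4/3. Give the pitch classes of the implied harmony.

B, D, E, G

The written figures 4/3 are shorthand for 6/4/3: the 6 is implied.
A third above B in this key is D.
A fourth above B in this key is E.
A sixth above B in this key is G.
Together with the bass B, this spells E minor seventh in second inversion.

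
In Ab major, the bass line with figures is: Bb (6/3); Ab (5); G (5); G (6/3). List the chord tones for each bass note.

Bb, Db, G | Ab, C, Eb | G, Bb, Db | G, Bb, Eb

Bb (6/3): Bb, Db, G.
Ab (5/3): Ab, C, Eb.
G (5/3): G, Bb, Db.
G (6/3): G, Bb, Eb.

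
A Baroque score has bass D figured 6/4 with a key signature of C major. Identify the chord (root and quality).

The figures 6/4 indicate a triad in second inversion.
In second inversion the root lies a fourth above the bass: a fourth above D in C major is G.
The chord tones are D, G, B, giving G major.

G major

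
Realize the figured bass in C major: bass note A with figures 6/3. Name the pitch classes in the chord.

A, C, F

A third above A in this key is C.
A sixth above A in this key is F.
Together with the bass A, this spells F major in first inversion.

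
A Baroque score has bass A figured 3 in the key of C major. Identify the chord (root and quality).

A minor

The figures 3 indicate a triad in root position.
In root position the bass is the root, so the root is A.
The chord tones are A, C, E, giving A minor.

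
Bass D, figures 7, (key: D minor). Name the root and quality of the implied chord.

D minor seventh

The figures 7 indicate a seventh chord in root position.
In root position the bass is the root, so the root is D.
The chord tones are D, F, A, C, giving D minor seventh.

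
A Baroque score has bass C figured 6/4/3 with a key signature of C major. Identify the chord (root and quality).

The figures 6/4/3 indicate a seventh chord in second inversion.
In second inversion the root lies a fourth above the bass: a fourth above C in C major is F.
The chord tones are C, E, F, A, giving F major seventh.

F major seventh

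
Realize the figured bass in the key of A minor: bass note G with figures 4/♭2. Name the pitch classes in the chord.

G, Ab, C, E

The written figures 4/♭2 are shorthand for 6/4/2: the 6 is implied.
A second above G in this key is A, lowered to Ab by the flat.
A fourth above G in this key is C.
A sixth above G in this key is E.
Together with the bass G, this spells Ab augmented major seventh in third inversion.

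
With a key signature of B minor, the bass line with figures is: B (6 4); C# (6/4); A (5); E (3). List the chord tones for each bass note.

B, E, G | C#, F#, A | A, C#, E | E, G, B

B (6/4): B, E, G.
C# (6/4): C#, F#, A.
A (5/3): A, C#, E.
E (5/3): E, G, B.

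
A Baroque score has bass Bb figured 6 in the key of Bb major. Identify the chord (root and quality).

G minor

The figures 6 indicate a triad in first inversion.
In first inversion the root lies a sixth above the bass: a sixth above Bb in Bb major is G.
The chord tones are Bb, D, G, giving G minor.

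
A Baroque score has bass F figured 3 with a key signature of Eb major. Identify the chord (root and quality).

F minor

The figures 3 indicate a triad in root position.
In root position the bass is the root, so the root is F.
The chord tones are F, Ab, C, giving F minor.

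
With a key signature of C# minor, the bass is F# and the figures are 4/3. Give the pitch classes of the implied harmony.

F#, A, B, D#

The written figures 4/3 are shorthand for 6/4/3: the 6 is implied.
A third above F# in this key is A.
A fourth above F# in this key is B.
A sixth above F# in this key is D#.
Together with the bass F#, this spells B dominant seventh in second inversion.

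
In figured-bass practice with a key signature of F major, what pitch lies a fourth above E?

Counting 3 letter steps above E lands on A; in F major, that letter is A.

A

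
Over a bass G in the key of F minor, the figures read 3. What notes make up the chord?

G, Bb, Db

The written figures 3 are shorthand for 5/3: the 5 is implied.
A third above G in this key is Bb.
A fifth above G in this key is Db.
Together with the bass G, this spells G diminished in root position.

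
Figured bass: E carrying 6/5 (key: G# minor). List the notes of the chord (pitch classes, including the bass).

E, G#, B, C#

The written figures 6/5 are shorthand for 6/5/3: the 3 is implied.
A third above E in this key is G#.
A fifth above E in this key is B.
A sixth above E in this key is C#.
Together with the bass E, this spells C# minor seventh in first inversion.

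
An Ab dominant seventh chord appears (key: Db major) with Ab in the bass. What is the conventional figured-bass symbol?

Ab is the root of Ab dominant seventh, so the chord is in root position.
A seventh chord in root position is figured 7/5/3, conventionally abbreviated 7.

7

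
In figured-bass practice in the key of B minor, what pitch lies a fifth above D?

Counting 4 letter steps above D lands on A; in B minor, that letter is A.

A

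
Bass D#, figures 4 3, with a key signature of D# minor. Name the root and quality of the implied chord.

G# minor seventh

The figures 4 3 indicate a seventh chord in second inversion.
In second inversion the root lies a fourth above the bass: a fourth above D# in D# minor is G#.
The chord tones are D#, F#, G#, B, giving G# minor seventh.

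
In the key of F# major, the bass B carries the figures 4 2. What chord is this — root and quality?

The figures 4 2 indicate a seventh chord in third inversion.
In third inversion the root lies a second above the bass: a second above B in F# major is C#.
The chord tones are B, C#, E#, G#, giving C# dominant seventh.

C# dominant seventh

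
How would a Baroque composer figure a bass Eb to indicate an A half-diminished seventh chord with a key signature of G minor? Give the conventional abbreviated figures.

4/3

Eb is the fifth of A half-diminished seventh, so the chord is in second inversion.
A seventh chord in second inversion is figured 6/4/3, conventionally abbreviated 4/3.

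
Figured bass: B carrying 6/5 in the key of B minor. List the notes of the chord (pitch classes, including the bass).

B, D, F#, G

The written figures 6/5 are shorthand for 6/5/3: the 3 is implied.
A third above B in this key is D.
A fifth above B in this key is F#.
A sixth above B in this key is G.
Together with the bass B, this spells G major seventh in first inversion.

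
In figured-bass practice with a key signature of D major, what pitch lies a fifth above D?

A

Counting 4 letter steps above D lands on A; in D major, that letter is A.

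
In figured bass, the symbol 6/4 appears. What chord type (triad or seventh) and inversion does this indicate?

Intervals of 6/4 above the bass form a triad; the bass is the fifth, so this is second inversion.

triad, second inversion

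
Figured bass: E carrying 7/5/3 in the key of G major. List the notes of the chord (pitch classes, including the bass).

E, G, B, D

A third above E in this key is G.
A fifth above E in this key is B.
A seventh above E in this key is D.
Together with the bass E, this spells E minor seventh in root position.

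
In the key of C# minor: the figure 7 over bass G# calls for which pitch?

F#

Counting 6 letter steps above G# lands on F; in C# minor, that letter is F#.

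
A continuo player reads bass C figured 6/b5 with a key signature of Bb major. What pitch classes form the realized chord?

The written figures 6/b5 are shorthand for 6/5/3: the 3 is implied.
A third above C in this key is Eb.
A fifth above C in this key is G, lowered to Gb by the flat.
A sixth above C in this key is A.
Together with the bass C, this spells A diminished seventh in first inversion.

C, Eb, Gb, A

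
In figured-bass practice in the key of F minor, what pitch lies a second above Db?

Eb

Counting 1 letter step above Db lands on E; in F minor, that letter is Eb.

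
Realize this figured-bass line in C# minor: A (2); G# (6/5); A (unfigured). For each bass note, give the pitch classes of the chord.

A, B, D#, F# | G#, B, D#, E | A, C#, E

A (6/4/2): A, B, D#, F#.
G# (6/5/3): G#, B, D#, E.
A (5/3): A, C#, E.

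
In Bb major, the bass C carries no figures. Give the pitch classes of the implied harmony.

An unfigured bass implies 5/3.
A third above C in this key is Eb.
A fifth above C in this key is G.
Together with the bass C, this spells C minor in root position.

C, Eb, G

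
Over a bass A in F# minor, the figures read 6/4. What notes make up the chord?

A fourth above A in this key is D.
A sixth above A in this key is F#.
Together with the bass A, this spells D major in second inversion.

A, D, F#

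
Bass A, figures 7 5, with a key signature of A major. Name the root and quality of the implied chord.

A major seventh

The figures 7 5 indicate a seventh chord in root position.
In root position the bass is the root, so the root is A.
The chord tones are A, C#, E, G#, giving A major seventh.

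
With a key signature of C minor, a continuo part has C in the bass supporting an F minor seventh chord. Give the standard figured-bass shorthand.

4/3

C is the fifth of F minor seventh, so the chord is in second inversion.
A seventh chord in second inversion is figured 6/4/3, conventionally abbreviated 4/3.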